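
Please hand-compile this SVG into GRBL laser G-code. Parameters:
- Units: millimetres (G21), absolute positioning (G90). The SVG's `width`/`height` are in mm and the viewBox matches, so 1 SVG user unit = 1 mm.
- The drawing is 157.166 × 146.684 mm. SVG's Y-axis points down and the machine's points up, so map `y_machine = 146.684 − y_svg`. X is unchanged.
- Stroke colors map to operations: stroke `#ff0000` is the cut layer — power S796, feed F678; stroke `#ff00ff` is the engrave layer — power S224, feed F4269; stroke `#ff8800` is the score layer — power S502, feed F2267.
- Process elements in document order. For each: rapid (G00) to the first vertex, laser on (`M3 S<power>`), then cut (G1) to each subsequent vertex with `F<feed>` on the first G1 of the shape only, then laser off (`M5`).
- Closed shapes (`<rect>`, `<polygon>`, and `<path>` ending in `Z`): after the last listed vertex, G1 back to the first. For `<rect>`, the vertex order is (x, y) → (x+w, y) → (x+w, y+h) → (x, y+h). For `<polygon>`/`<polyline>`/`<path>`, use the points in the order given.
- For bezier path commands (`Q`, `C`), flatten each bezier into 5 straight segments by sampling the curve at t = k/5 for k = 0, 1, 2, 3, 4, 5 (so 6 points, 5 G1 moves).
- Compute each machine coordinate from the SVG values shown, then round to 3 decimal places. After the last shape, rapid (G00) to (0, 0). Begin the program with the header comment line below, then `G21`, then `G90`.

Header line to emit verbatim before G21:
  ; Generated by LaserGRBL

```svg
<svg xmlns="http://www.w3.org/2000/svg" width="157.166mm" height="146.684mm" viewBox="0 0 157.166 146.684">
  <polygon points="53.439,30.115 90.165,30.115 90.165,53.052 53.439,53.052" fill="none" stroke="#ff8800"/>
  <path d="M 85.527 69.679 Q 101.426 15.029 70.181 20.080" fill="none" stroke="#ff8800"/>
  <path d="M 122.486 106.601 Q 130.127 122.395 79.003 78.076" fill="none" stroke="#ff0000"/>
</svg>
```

; Generated by LaserGRBL
G21
G90
G00 X53.439 Y116.569
M3 S502
G1 X90.165 Y116.569 F2267
G1 X90.165 Y93.632
G1 X53.439 Y93.632
G1 X53.439 Y116.569
M5
G00 X85.527 Y77.005
M3 S502
G1 X90.001 Y96.477 F2267
G1 X90.703 Y111.173
G1 X87.634 Y121.093
G1 X80.793 Y126.236
G1 X70.181 Y126.604
M5
G00 X122.486 Y40.083
M3 S796
G1 X123.192 Y36.170 F678
G1 X119.196 Y37.066
G1 X110.500 Y42.771
G1 X97.102 Y53.285
G1 X79.003 Y68.608
M5
G00 X0.000 Y0.000

Since the viewBox matches the mm dimensions, user units are millimetres directly. The only transform is the Y-flip y_m = 146.684 − y_svg.

Shape 1 is a rectangle drawn with `<polygon>`. Its stroke #ff8800 means score at S502, F2267. After flipping Y the toolpath is (53.439,116.569) → (90.165,116.569) → (90.165,93.632) → (53.439,93.632) → (53.439,116.569), returning to the start.

Shape 2 is a quadratic bezier drawn with `<path>`. Its stroke #ff8800 means score at S502, F2267. After flipping Y the toolpath is (85.527,77.005) → (90.001,96.477) → (90.703,111.173) → (87.634,121.093) → (80.793,126.236) → (70.181,126.604).

Shape 3 is a quadratic bezier drawn with `<path>`. Its stroke #ff0000 means cut at S796, F678. After flipping Y the toolpath is (122.486,40.083) → (123.192,36.170) → (119.196,37.066) → (110.500,42.771) → (97.102,53.285) → (79.003,68.608).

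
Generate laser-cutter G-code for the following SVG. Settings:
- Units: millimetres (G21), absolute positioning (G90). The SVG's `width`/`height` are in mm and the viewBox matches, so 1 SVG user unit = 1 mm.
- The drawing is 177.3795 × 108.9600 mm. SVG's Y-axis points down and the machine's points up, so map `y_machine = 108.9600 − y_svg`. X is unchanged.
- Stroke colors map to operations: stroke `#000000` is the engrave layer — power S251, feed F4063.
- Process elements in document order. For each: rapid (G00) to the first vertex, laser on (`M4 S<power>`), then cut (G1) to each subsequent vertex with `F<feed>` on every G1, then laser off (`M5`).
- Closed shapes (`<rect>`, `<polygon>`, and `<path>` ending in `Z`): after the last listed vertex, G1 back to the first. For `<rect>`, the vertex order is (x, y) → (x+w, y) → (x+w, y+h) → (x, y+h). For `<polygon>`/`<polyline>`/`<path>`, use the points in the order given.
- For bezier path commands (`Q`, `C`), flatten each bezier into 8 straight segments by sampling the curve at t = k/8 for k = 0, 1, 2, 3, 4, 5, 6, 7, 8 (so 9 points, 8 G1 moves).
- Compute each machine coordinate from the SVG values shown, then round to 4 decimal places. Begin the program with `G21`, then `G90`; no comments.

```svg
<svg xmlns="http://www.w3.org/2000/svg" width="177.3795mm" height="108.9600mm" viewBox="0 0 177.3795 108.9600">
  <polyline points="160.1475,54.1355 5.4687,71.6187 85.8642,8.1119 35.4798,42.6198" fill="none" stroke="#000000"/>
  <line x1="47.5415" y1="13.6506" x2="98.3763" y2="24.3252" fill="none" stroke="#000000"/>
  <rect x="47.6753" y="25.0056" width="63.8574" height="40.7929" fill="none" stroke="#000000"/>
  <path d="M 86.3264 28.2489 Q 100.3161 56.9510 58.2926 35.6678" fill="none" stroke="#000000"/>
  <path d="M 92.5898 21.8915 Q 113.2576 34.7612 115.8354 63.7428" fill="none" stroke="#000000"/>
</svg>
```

1 u = 1 mm; y_m = 108.9600 − y.

[1] `<polyline>` open polyline, #000000→engrave S251 F4063: (160.1475,54.8245) → (5.4687,37.3413) → (85.8642,100.8481) → (35.4798,66.3402)

[2] `<line>` line segment, #000000→engrave S251 F4063: (47.5415,95.3094) → (98.3763,84.6348)

[3] `<rect>` rectangle, #000000→engrave S251 F4063: (47.6753,83.9544) → (111.5327,83.9544) → (111.5327,43.1615) → (47.6753,43.1615) → (47.6753,83.9544) (closed)

[4] `<path>` quadratic bezier, #000000→engrave S251 F4063: (86.3264,80.7111) → (88.9486,74.3166) → (89.8204,69.4841) → (88.9418,66.2137) → (86.3128,64.5053) → (81.9334,64.3590) → (75.8035,65.7747) → (67.9233,68.7524) → (58.2926,73.2922)

[5] `<path>` quadratic bezier, #000000→engrave S251 F4063: (92.5898,87.0685) → (97.4741,83.5993) → (101.7931,79.6267) → (105.5467,75.1505) → (108.7351,70.1708) → (111.3581,64.6877) → (113.4159,58.7010) → (114.9083,52.2109) → (115.8354,45.2172)

G21
G90
G00 X160.1475 Y54.8245
M4 S251
G1 X5.4687 Y37.3413 F4063
G1 X85.8642 Y100.8481 F4063
G1 X35.4798 Y66.3402 F4063
M5
G00 X47.5415 Y95.3094
M4 S251
G1 X98.3763 Y84.6348 F4063
M5
G00 X47.6753 Y83.9544
M4 S251
G1 X111.5327 Y83.9544 F4063
G1 X111.5327 Y43.1615 F4063
G1 X47.6753 Y43.1615 F4063
G1 X47.6753 Y83.9544 F4063
M5
G00 X86.3264 Y80.7111
M4 S251
G1 X88.9486 Y74.3166 F4063
G1 X89.8204 Y69.4841 F4063
G1 X88.9418 Y66.2137 F4063
G1 X86.3128 Y64.5053 F4063
G1 X81.9334 Y64.3590 F4063
G1 X75.8035 Y65.7747 F4063
G1 X67.9233 Y68.7524 F4063
G1 X58.2926 Y73.2922 F4063
M5
G00 X92.5898 Y87.0685
M4 S251
G1 X97.4741 Y83.5993 F4063
G1 X101.7931 Y79.6267 F4063
G1 X105.5467 Y75.1505 F4063
G1 X108.7351 Y70.1708 F4063
G1 X111.3581 Y64.6877 F4063
G1 X113.4159 Y58.7010 F4063
G1 X114.9083 Y52.2109 F4063
G1 X115.8354 Y45.2172 F4063
M5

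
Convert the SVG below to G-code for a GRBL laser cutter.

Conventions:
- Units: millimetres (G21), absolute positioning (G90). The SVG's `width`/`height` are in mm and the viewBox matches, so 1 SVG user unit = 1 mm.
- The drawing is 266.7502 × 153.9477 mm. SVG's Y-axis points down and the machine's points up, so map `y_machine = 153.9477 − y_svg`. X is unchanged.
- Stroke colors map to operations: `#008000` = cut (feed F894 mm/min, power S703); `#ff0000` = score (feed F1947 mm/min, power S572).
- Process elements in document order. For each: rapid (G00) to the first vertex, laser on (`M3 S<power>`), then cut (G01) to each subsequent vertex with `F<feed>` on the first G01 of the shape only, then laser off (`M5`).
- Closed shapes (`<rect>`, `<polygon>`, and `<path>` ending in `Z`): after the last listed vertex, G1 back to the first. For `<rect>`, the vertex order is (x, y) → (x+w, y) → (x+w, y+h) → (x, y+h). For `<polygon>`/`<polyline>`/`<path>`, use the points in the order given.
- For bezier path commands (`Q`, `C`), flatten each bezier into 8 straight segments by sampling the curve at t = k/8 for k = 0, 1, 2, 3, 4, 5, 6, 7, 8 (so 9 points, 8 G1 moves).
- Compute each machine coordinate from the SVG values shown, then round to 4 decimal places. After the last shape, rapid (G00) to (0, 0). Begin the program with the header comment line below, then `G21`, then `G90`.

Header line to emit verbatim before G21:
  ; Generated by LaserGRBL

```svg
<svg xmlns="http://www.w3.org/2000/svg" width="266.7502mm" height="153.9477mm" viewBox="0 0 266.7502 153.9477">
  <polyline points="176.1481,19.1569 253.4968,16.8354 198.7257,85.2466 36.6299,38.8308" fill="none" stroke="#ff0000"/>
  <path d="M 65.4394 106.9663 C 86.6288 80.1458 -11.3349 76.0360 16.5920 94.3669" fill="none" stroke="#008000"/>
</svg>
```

Since the viewBox matches the mm dimensions, user units are millimetres directly. The only transform is the Y-flip y_m = 153.9477 − y_svg.

Shape 1 is a open polyline drawn with `<polyline>`. Its stroke #ff0000 means score at S572, F1947. After flipping Y the toolpath is (176.1481,134.7908) → (253.4968,137.1123) → (198.7257,68.7011) → (36.6299,115.1169).

Shape 2 is a cubic bezier drawn with `<path>`. Its stroke #008000 means cut at S703, F894. After flipping Y the toolpath is (65.4394,46.9814) → (68.2787,55.9751) → (62.8191,62.8427) → (51.9320,67.5876) → (38.4891,70.2129) → (25.3621,70.7217) → (15.4225,69.1171) → (11.5419,65.4025) → (16.5920,59.5808).

; Generated by LaserGRBL
G21
G90
G00 X176.1481 Y134.7908
M3 S572
G01 X253.4968 Y137.1123 F1947
G01 X198.7257 Y68.7011
G01 X36.6299 Y115.1169
M5
G00 X65.4394 Y46.9814
M3 S703
G01 X68.2787 Y55.9751 F894
G01 X62.8191 Y62.8427
G01 X51.9320 Y67.5876
G01 X38.4891 Y70.2129
G01 X25.3621 Y70.7217
G01 X15.4225 Y69.1171
G01 X11.5419 Y65.4025
G01 X16.5920 Y59.5808
M5
G00 X0.0000 Y0.0000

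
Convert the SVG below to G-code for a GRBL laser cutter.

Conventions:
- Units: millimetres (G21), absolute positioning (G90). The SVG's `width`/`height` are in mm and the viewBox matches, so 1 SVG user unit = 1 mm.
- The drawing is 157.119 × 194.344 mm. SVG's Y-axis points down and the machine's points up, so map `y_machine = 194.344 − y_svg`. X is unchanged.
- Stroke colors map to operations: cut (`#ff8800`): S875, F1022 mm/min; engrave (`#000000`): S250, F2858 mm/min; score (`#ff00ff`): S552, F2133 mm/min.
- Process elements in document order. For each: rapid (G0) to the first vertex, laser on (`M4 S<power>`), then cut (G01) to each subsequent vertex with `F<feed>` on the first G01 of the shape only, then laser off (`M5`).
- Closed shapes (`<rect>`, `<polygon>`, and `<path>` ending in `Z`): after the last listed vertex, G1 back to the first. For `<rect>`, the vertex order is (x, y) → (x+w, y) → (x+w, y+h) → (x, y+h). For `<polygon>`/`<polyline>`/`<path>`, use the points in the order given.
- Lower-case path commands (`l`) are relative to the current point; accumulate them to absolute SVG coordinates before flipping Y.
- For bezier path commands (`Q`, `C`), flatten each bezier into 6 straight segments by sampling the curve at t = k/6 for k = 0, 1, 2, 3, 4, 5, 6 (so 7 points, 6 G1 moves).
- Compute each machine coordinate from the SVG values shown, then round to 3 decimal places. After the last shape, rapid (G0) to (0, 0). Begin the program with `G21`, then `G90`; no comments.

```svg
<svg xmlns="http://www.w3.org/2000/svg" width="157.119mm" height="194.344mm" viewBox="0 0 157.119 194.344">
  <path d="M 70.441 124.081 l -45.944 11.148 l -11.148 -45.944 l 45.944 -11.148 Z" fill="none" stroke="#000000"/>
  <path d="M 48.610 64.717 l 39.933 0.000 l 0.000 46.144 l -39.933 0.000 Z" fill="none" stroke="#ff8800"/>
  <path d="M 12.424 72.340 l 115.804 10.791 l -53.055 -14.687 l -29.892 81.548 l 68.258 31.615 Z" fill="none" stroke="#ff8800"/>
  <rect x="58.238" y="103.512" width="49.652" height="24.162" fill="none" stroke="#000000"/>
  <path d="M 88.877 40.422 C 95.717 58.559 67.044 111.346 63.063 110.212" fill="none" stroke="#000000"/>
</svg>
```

G21
G90
G0 X70.441 Y70.263
M4 S250
G01 X24.497 Y59.115 F2858
G01 X13.349 Y105.059
G01 X59.293 Y116.207
G01 X70.441 Y70.263
M5
G0 X48.610 Y129.627
M4 S875
G01 X88.543 Y129.627 F1022
G01 X88.543 Y83.483
G01 X48.610 Y83.483
G01 X48.610 Y129.627
M5
G0 X12.424 Y122.004
M4 S875
G01 X128.228 Y111.213 F1022
G01 X75.173 Y125.900
G01 X45.281 Y44.352
G01 X113.539 Y12.737
G01 X12.424 Y122.004
M5
G0 X58.238 Y90.832
M4 S250
G01 X107.890 Y90.832 F2858
G01 X107.890 Y66.670
G01 X58.238 Y66.670
G01 X58.238 Y90.832
M5
G0 X88.877 Y153.922
M4 S250
G01 X89.616 Y142.376 F2858
G01 X86.109 Y127.515
G01 X80.028 Y111.800
G01 X73.045 Y97.691
G01 X66.832 Y87.648
G01 X63.063 Y84.132
M5
G0 X0.000 Y0.000

1 u = 1 mm; y_m = 194.344 − y.

[1] `<path>` regular polygon, #000000→engrave S250 F2858: (70.441,70.263) → (24.497,59.115) → (13.349,105.059) → (59.293,116.207) → (70.441,70.263) (closed)

[2] `<path>` rectangle, #ff8800→cut S875 F1022: (48.610,129.627) → (88.543,129.627) → (88.543,83.483) → (48.610,83.483) → (48.610,129.627) (closed)

[3] `<path>` closed polygon, #ff8800→cut S875 F1022: (12.424,122.004) → (128.228,111.213) → (75.173,125.900) → (45.281,44.352) → (113.539,12.737) → (12.424,122.004) (closed)

[4] `<rect>` rectangle, #000000→engrave S250 F2858: (58.238,90.832) → (107.890,90.832) → (107.890,66.670) → (58.238,66.670) → (58.238,90.832) (closed)

[5] `<path>` cubic bezier, #000000→engrave S250 F2858: (88.877,153.922) → (89.616,142.376) → (86.109,127.515) → (80.028,111.800) → (73.045,97.691) → (66.832,87.648) → (63.063,84.132)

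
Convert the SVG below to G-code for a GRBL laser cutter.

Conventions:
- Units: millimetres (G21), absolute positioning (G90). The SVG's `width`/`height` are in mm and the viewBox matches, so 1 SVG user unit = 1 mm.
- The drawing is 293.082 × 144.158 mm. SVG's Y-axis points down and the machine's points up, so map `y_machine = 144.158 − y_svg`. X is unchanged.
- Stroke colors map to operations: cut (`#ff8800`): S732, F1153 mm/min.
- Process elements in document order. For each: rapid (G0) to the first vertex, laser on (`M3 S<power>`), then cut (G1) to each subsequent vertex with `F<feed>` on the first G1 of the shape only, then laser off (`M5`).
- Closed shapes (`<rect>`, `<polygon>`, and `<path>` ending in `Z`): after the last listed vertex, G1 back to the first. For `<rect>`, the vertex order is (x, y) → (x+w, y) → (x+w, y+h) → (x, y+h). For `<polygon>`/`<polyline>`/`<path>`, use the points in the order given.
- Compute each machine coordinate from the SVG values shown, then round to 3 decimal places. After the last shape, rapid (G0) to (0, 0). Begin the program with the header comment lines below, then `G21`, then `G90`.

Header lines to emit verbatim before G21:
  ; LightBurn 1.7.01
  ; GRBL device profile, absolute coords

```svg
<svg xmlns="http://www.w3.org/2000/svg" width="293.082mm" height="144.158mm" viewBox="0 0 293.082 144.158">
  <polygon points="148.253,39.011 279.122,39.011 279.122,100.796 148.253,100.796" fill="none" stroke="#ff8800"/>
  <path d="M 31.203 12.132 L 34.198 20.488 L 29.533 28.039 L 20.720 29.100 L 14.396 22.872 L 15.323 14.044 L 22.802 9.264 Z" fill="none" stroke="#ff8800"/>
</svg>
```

; LightBurn 1.7.01
; GRBL device profile, absolute coords
G21
G90
G0 X148.253 Y105.147
M3 S732
G1 X279.122 Y105.147 F1153
G1 X279.122 Y43.362
G1 X148.253 Y43.362
G1 X148.253 Y105.147
M5
G0 X31.203 Y132.026
M3 S732
G1 X34.198 Y123.670 F1153
G1 X29.533 Y116.119
G1 X20.720 Y115.058
G1 X14.396 Y121.286
G1 X15.323 Y130.114
G1 X22.802 Y134.894
G1 X31.203 Y132.026
M5
G0 X0.000 Y0.000

Since the viewBox matches the mm dimensions, user units are millimetres directly. The only transform is the Y-flip y_m = 144.158 − y_svg.

Shape 1 is a rectangle drawn with `<polygon>`. Its stroke #ff8800 means cut at S732, F1153. After flipping Y the toolpath is (148.253,105.147) → (279.122,105.147) → (279.122,43.362) → (148.253,43.362) → (148.253,105.147), returning to the start.

Shape 2 is a regular polygon drawn with `<path>`. Its stroke #ff8800 means cut at S732, F1153. After flipping Y the toolpath is (31.203,132.026) → (34.198,123.670) → (29.533,116.119) → (20.720,115.058) → (14.396,121.286) → (15.323,130.114) → (22.802,134.894) → (31.203,132.026), returning to the start.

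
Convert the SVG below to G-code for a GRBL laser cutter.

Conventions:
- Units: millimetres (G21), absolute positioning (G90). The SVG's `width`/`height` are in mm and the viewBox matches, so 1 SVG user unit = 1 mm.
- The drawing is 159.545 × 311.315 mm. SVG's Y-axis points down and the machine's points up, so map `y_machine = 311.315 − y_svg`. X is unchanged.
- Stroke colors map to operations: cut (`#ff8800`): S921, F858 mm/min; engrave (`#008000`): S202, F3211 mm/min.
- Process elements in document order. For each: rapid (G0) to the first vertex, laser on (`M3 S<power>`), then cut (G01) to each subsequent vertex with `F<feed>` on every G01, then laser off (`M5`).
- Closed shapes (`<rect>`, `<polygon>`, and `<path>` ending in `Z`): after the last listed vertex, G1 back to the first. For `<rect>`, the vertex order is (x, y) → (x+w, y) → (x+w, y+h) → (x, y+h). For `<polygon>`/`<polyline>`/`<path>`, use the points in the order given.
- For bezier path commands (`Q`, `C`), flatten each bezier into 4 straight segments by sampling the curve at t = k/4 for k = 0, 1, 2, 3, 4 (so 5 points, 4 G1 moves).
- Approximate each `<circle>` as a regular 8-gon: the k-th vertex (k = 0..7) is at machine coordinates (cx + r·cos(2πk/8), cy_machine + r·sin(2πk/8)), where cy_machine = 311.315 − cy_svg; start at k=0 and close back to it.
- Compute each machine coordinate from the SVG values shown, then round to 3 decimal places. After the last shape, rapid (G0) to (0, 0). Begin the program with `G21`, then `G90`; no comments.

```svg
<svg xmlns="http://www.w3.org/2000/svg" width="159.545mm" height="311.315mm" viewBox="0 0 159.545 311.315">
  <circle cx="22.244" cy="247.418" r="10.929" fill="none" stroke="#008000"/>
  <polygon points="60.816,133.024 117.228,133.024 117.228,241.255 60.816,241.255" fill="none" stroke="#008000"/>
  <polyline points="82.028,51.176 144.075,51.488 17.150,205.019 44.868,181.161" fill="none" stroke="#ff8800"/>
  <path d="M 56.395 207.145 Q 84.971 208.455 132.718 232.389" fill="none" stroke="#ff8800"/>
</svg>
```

viewBox `0 0 159.545 311.315` with mm width/height → 1 unit = 1 mm. Flip: y_m = 311.315 − y_svg.

**Shape 1** — `<circle>` circle, stroke `#008000` → engrave (S202, F3211). Machine vertices: (33.173,63.897) → (29.972,71.625) → (22.244,74.826) → (14.516,71.625) → (11.315,63.897) → (14.516,56.169) → (22.244,52.968) → (29.972,56.169) → (33.173,63.897). Closed: final G1 returns to the first vertex.

**Shape 2** — `<polygon>` rectangle, stroke `#008000` → engrave (S202, F3211). Machine vertices: (60.816,178.291) → (117.228,178.291) → (117.228,70.060) → (60.816,70.060) → (60.816,178.291). Closed: final G1 returns to the first vertex.

**Shape 3** — `<polyline>` open polyline, stroke `#ff8800` → cut (S921, F858). Machine vertices: (82.028,260.139) → (144.075,259.827) → (17.150,106.296) → (44.868,130.154). Open path.

**Shape 4** — `<path>` quadratic bezier, stroke `#ff8800` → cut (S921, F858). Control points (SVG): P0=(56.395,207.145), P1=(84.971,208.455), P2=(132.718,232.389); sampled at t=k/4. Machine vertices: (56.395,104.170) → (71.881,102.101) → (89.764,97.204) → (110.043,89.479) → (132.718,78.926). Open path.

G21
G90
G0 X33.173 Y63.897
M3 S202
G01 X29.972 Y71.625 F3211
G01 X22.244 Y74.826 F3211
G01 X14.516 Y71.625 F3211
G01 X11.315 Y63.897 F3211
G01 X14.516 Y56.169 F3211
G01 X22.244 Y52.968 F3211
G01 X29.972 Y56.169 F3211
G01 X33.173 Y63.897 F3211
M5
G0 X60.816 Y178.291
M3 S202
G01 X117.228 Y178.291 F3211
G01 X117.228 Y70.060 F3211
G01 X60.816 Y70.060 F3211
G01 X60.816 Y178.291 F3211
M5
G0 X82.028 Y260.139
M3 S921
G01 X144.075 Y259.827 F858
G01 X17.150 Y106.296 F858
G01 X44.868 Y130.154 F858
M5
G0 X56.395 Y104.170
M3 S921
G01 X71.881 Y102.101 F858
G01 X89.764 Y97.204 F858
G01 X110.043 Y89.479 F858
G01 X132.718 Y78.926 F858
M5
G0 X0.000 Y0.000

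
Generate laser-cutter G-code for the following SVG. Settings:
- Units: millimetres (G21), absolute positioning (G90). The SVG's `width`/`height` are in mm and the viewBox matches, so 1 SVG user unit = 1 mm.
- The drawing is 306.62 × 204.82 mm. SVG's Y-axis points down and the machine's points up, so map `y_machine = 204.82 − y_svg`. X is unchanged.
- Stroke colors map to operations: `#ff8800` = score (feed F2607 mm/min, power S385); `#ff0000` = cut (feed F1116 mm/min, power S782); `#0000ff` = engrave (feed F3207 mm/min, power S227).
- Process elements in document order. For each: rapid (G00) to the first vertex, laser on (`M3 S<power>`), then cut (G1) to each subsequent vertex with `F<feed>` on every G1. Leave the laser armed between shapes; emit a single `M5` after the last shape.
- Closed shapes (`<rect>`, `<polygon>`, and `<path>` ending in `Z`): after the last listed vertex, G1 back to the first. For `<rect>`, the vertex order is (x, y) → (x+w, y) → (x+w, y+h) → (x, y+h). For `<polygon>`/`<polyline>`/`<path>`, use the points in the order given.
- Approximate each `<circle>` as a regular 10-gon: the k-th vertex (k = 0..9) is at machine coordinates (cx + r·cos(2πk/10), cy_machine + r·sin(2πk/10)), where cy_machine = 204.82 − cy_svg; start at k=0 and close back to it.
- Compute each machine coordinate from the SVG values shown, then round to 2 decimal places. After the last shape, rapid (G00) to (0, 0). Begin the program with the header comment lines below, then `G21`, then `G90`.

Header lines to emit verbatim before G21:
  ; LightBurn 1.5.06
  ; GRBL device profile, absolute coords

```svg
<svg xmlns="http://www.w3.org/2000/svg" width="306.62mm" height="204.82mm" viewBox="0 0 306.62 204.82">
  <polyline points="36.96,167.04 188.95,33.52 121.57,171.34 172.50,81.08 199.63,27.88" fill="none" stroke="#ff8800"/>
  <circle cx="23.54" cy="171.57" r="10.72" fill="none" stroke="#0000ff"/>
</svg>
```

Since the viewBox matches the mm dimensions, user units are millimetres directly. The only transform is the Y-flip y_m = 204.82 − y_svg.

Shape 1 is a open polyline drawn with `<polyline>`. Its stroke #ff8800 means score at S385, F2607. After flipping Y the toolpath is (36.96,37.78) → (188.95,171.30) → (121.57,33.48) → (172.50,123.74) → (199.63,176.94).

Shape 2 is a circle drawn with `<circle>`. Its stroke #0000ff means engrave at S227, F3207. After flipping Y the toolpath is (34.26,33.25) → (32.21,39.55) → (26.85,43.45) → (20.23,43.45) → (14.87,39.55) → (12.82,33.25) → (14.87,26.95) → (20.23,23.05) → (26.85,23.05) → (32.21,26.95) → (34.26,33.25), returning to the start.

; LightBurn 1.5.06
; GRBL device profile, absolute coords
G21
G90
G00 X36.96 Y37.78
M3 S385
G1 X188.95 Y171.30 F2607
G1 X121.57 Y33.48 F2607
G1 X172.50 Y123.74 F2607
G1 X199.63 Y176.94 F2607
G00 X34.26 Y33.25
M3 S227
G1 X32.21 Y39.55 F3207
G1 X26.85 Y43.45 F3207
G1 X20.23 Y43.45 F3207
G1 X14.87 Y39.55 F3207
G1 X12.82 Y33.25 F3207
G1 X14.87 Y26.95 F3207
G1 X20.23 Y23.05 F3207
G1 X26.85 Y23.05 F3207
G1 X32.21 Y26.95 F3207
G1 X34.26 Y33.25 F3207
M5
G00 X0.00 Y0.00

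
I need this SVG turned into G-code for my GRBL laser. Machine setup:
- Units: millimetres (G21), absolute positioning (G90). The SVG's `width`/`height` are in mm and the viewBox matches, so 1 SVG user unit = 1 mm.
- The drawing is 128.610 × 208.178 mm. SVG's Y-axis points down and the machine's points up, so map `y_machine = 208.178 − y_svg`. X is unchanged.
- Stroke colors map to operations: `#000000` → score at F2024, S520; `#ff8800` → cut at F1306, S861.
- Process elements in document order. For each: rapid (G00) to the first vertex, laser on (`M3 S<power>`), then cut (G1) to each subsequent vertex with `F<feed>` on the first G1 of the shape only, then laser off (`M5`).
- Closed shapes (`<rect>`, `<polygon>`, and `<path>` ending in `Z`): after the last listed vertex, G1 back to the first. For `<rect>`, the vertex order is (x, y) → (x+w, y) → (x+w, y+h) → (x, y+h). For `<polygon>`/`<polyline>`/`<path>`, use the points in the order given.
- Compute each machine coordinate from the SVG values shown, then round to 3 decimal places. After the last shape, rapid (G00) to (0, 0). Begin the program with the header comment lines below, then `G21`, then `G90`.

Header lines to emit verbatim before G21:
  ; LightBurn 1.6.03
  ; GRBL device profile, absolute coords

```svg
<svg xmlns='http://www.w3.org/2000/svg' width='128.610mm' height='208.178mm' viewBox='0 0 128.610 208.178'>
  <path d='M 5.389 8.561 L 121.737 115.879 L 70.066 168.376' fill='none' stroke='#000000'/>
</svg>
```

Since the viewBox matches the mm dimensions, user units are millimetres directly. The only transform is the Y-flip y_m = 208.178 − y_svg.

Shape 1 is a open polyline drawn with `<path>`. Its stroke #000000 means score at S520, F2024. After flipping Y the toolpath is (5.389,199.617) → (121.737,92.299) → (70.066,39.802).

; LightBurn 1.6.03
; GRBL device profile, absolute coords
G21
G90
G00 X5.389 Y199.617
M3 S520
G1 X121.737 Y92.299 F2024
G1 X70.066 Y39.802
M5
G00 X0.000 Y0.000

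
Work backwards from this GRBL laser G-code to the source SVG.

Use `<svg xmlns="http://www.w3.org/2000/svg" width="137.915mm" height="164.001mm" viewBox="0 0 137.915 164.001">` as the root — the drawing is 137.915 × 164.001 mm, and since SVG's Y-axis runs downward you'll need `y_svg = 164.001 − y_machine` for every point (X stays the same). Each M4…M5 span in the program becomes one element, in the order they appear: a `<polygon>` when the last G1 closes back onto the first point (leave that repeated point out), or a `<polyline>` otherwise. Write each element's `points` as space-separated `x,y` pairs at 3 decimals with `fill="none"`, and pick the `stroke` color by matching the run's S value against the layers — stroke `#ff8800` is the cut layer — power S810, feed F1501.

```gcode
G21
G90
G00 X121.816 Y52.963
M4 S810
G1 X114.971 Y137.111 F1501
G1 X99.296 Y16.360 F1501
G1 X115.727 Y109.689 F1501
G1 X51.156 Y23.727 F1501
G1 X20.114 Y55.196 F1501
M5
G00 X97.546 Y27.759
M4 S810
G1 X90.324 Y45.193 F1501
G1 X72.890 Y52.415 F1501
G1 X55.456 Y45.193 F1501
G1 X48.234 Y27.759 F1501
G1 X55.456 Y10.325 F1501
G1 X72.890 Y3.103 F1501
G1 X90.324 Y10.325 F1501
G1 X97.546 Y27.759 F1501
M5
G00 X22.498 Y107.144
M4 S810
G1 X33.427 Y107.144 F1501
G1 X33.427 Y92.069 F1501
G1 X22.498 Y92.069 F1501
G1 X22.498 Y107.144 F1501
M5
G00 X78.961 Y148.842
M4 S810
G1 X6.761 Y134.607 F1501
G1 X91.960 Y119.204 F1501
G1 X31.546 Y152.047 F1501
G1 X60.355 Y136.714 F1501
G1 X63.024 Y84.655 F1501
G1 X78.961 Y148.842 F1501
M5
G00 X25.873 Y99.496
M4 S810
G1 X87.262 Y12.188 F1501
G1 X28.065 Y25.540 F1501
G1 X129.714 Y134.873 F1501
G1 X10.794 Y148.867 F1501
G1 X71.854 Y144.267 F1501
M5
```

<svg xmlns="http://www.w3.org/2000/svg" width="137.915mm" height="164.001mm" viewBox="0 0 137.915 164.001">
  <polyline points="121.816,111.038 114.971,26.890 99.296,147.641 115.727,54.312 51.156,140.274 20.114,108.805" fill="none" stroke="#ff8800"/>
  <polygon points="97.546,136.242 90.324,118.808 72.890,111.586 55.456,118.808 48.234,136.242 55.456,153.676 72.890,160.898 90.324,153.676" fill="none" stroke="#ff8800"/>
  <polygon points="22.498,56.857 33.427,56.857 33.427,71.932 22.498,71.932" fill="none" stroke="#ff8800"/>
  <polygon points="78.961,15.159 6.761,29.394 91.960,44.797 31.546,11.954 60.355,27.287 63.024,79.346" fill="none" stroke="#ff8800"/>
  <polyline points="25.873,64.505 87.262,151.813 28.065,138.461 129.714,29.128 10.794,15.134 71.854,19.734" fill="none" stroke="#ff8800"/>
</svg>

Each laser-on run becomes one SVG element. Flip Y back into SVG space with y_svg = 164.001 − y_machine. Every run uses S810, so all elements get stroke `#ff8800` (cut).

Run 1: The run is open, so emit a `<polyline>` with points (Y-flipped): 121.816,111.038 114.971,26.890 99.296,147.641 115.727,54.312 51.156,140.274 20.114,108.805.

Run 2: The run returns to its start, so emit a `<polygon>` with points (Y-flipped): 97.546,136.242 90.324,118.808 72.890,111.586 55.456,118.808 48.234,136.242 55.456,153.676 72.890,160.898 90.324,153.676.

Run 3: The run returns to its start, so emit a `<polygon>` with points (Y-flipped): 22.498,56.857 33.427,56.857 33.427,71.932 22.498,71.932.

Run 4: The run returns to its start, so emit a `<polygon>` with points (Y-flipped): 78.961,15.159 6.761,29.394 91.960,44.797 31.546,11.954 60.355,27.287 63.024,79.346.

Run 5: The run is open, so emit a `<polyline>` with points (Y-flipped): 25.873,64.505 87.262,151.813 28.065,138.461 129.714,29.128 10.794,15.134 71.854,19.734.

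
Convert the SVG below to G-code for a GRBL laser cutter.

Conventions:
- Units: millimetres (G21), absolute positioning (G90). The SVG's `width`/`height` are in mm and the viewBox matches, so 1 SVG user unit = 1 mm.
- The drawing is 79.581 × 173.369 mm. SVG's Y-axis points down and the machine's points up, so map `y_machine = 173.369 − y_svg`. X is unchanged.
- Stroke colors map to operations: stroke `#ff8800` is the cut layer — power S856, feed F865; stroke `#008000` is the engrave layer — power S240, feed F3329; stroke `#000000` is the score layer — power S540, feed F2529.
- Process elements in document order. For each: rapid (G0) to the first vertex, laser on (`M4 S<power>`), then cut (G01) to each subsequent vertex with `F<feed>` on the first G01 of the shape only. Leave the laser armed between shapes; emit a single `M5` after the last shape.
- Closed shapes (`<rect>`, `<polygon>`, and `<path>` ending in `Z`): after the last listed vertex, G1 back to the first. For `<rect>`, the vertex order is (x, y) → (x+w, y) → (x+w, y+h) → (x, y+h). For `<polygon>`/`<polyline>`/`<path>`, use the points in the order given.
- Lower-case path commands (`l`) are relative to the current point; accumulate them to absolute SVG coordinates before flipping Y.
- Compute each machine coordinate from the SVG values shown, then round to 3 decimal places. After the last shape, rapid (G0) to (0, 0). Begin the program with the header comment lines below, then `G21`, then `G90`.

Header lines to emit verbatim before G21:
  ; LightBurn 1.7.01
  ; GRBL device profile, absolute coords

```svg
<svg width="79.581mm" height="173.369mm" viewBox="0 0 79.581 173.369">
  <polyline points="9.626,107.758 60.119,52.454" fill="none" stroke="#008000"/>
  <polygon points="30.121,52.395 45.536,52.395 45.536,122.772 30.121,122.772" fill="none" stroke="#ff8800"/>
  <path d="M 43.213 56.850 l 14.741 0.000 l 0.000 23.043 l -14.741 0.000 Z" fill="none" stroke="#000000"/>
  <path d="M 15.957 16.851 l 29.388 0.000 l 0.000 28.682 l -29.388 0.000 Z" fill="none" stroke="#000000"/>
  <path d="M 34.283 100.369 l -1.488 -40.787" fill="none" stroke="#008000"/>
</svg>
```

Since the viewBox matches the mm dimensions, user units are millimetres directly. The only transform is the Y-flip y_m = 173.369 − y_svg.

Shape 1 is a line segment drawn with `<polyline>`. Its stroke #008000 means engrave at S240, F3329. After flipping Y the toolpath is (9.626,65.611) → (60.119,120.915).

Shape 2 is a rectangle drawn with `<polygon>`. Its stroke #ff8800 means cut at S856, F865. After flipping Y the toolpath is (30.121,120.974) → (45.536,120.974) → (45.536,50.597) → (30.121,50.597) → (30.121,120.974), returning to the start.

Shape 3 is a rectangle drawn with `<path>`. Its stroke #000000 means score at S540, F2529. After flipping Y the toolpath is (43.213,116.519) → (57.954,116.519) → (57.954,93.476) → (43.213,93.476) → (43.213,116.519), returning to the start.

Shape 4 is a rectangle drawn with `<path>`. Its stroke #000000 means score at S540, F2529. After flipping Y the toolpath is (15.957,156.518) → (45.345,156.518) → (45.345,127.836) → (15.957,127.836) → (15.957,156.518), returning to the start.

Shape 5 is a line segment drawn with `<path>`. Its stroke #008000 means engrave at S240, F3329. After flipping Y the toolpath is (34.283,73.000) → (32.795,113.787).

; LightBurn 1.7.01
; GRBL device profile, absolute coords
G21
G90
G0 X9.626 Y65.611
M4 S240
G01 X60.119 Y120.915 F3329
G0 X30.121 Y120.974
M4 S856
G01 X45.536 Y120.974 F865
G01 X45.536 Y50.597
G01 X30.121 Y50.597
G01 X30.121 Y120.974
G0 X43.213 Y116.519
M4 S540
G01 X57.954 Y116.519 F2529
G01 X57.954 Y93.476
G01 X43.213 Y93.476
G01 X43.213 Y116.519
G0 X15.957 Y156.518
M4 S540
G01 X45.345 Y156.518 F2529
G01 X45.345 Y127.836
G01 X15.957 Y127.836
G01 X15.957 Y156.518
G0 X34.283 Y73.000
M4 S240
G01 X32.795 Y113.787 F3329
M5
G0 X0.000 Y0.000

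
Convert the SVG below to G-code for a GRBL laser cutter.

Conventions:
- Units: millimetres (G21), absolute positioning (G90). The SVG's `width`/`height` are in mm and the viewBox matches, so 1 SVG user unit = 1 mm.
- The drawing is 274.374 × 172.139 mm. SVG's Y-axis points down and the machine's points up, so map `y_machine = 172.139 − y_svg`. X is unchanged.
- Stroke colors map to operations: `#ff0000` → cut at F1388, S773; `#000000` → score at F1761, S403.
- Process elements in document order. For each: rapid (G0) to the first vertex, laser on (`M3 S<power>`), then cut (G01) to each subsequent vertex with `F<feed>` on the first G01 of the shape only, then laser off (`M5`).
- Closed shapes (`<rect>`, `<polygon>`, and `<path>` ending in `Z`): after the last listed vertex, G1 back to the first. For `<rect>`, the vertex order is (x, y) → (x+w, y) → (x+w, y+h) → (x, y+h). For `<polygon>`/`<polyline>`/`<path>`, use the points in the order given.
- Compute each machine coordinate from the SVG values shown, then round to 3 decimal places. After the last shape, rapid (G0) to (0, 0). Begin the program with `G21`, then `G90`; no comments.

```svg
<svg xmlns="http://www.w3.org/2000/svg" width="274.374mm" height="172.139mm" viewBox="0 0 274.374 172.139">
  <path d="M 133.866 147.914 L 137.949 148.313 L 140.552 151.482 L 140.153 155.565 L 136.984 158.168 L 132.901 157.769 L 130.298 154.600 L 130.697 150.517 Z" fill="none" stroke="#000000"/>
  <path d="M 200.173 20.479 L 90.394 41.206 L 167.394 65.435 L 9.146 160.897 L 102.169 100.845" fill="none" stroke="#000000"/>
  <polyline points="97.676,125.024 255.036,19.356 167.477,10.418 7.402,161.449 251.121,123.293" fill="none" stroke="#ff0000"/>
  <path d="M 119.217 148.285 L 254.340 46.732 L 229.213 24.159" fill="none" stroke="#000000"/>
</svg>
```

viewBox `0 0 274.374 172.139` with mm width/height → 1 unit = 1 mm. Flip: y_m = 172.139 − y_svg.

**Shape 1** — `<path>` regular polygon, stroke `#000000` → score (S403, F1761). Machine vertices: (133.866,24.225) → (137.949,23.826) → (140.552,20.657) → (140.153,16.574) → (136.984,13.971) → (132.901,14.370) → (130.298,17.539) → (130.697,21.622) → (133.866,24.225). Closed: final G1 returns to the first vertex.

**Shape 2** — `<path>` open polyline, stroke `#000000` → score (S403, F1761). Machine vertices: (200.173,151.660) → (90.394,130.933) → (167.394,106.704) → (9.146,11.242) → (102.169,71.294). Open path.

**Shape 3** — `<polyline>` open polyline, stroke `#ff0000` → cut (S773, F1388). Machine vertices: (97.676,47.115) → (255.036,152.783) → (167.477,161.721) → (7.402,10.690) → (251.121,48.846). Open path.

**Shape 4** — `<path>` open polyline, stroke `#000000` → score (S403, F1761). Machine vertices: (119.217,23.854) → (254.340,125.407) → (229.213,147.980). Open path.

G21
G90
G0 X133.866 Y24.225
M3 S403
G01 X137.949 Y23.826 F1761
G01 X140.552 Y20.657
G01 X140.153 Y16.574
G01 X136.984 Y13.971
G01 X132.901 Y14.370
G01 X130.298 Y17.539
G01 X130.697 Y21.622
G01 X133.866 Y24.225
M5
G0 X200.173 Y151.660
M3 S403
G01 X90.394 Y130.933 F1761
G01 X167.394 Y106.704
G01 X9.146 Y11.242
G01 X102.169 Y71.294
M5
G0 X97.676 Y47.115
M3 S773
G01 X255.036 Y152.783 F1388
G01 X167.477 Y161.721
G01 X7.402 Y10.690
G01 X251.121 Y48.846
M5
G0 X119.217 Y23.854
M3 S403
G01 X254.340 Y125.407 F1761
G01 X229.213 Y147.980
M5
G0 X0.000 Y0.000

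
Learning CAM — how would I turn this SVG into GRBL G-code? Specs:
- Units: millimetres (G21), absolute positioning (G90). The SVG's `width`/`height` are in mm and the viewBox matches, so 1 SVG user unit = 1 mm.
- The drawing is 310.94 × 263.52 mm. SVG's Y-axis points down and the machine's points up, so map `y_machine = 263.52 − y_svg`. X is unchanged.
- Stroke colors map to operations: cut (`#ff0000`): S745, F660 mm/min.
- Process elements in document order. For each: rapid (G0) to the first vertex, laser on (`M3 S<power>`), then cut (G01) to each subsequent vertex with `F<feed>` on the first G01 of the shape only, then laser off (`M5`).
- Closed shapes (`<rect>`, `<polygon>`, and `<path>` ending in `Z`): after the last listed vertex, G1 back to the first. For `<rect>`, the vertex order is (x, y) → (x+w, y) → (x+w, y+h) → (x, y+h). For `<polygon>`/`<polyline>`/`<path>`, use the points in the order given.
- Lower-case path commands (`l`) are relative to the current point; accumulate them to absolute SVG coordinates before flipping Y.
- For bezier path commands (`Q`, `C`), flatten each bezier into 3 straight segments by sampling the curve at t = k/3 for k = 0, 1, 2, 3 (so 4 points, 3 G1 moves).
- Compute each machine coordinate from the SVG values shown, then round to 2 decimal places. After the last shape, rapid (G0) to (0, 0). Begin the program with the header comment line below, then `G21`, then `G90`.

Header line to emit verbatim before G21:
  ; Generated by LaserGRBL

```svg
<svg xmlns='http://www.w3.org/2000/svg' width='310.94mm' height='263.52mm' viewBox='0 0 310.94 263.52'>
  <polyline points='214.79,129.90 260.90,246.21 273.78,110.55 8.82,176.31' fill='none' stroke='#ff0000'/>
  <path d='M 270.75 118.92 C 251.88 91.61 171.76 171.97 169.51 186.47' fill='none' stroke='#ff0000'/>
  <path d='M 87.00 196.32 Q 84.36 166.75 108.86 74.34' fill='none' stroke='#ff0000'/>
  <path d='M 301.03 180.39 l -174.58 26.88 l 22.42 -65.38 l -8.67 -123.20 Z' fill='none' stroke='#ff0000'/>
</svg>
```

; Generated by LaserGRBL
G21
G90
G0 X214.79 Y133.62
M3 S745
G01 X260.90 Y17.31 F660
G01 X273.78 Y152.97
G01 X8.82 Y87.21
M5
G0 X270.75 Y144.60
M3 S745
G01 X236.62 Y142.45 F660
G01 X192.56 Y107.08
G01 X169.51 Y77.05
M5
G0 X87.00 Y67.20
M3 S745
G01 X88.26 Y93.90 F660
G01 X95.54 Y134.56
G01 X108.86 Y189.18
M5
G0 X301.03 Y83.13
M3 S745
G01 X126.45 Y56.25 F660
G01 X148.87 Y121.63
G01 X140.20 Y244.83
G01 X301.03 Y83.13
M5
G0 X0.00 Y0.00

Since the viewBox matches the mm dimensions, user units are millimetres directly. The only transform is the Y-flip y_m = 263.52 − y_svg.

Shape 1 is a open polyline drawn with `<polyline>`. Its stroke #ff0000 means cut at S745, F660. After flipping Y the toolpath is (214.79,133.62) → (260.90,17.31) → (273.78,152.97) → (8.82,87.21).

Shape 2 is a cubic bezier drawn with `<path>`. Its stroke #ff0000 means cut at S745, F660. After flipping Y the toolpath is (270.75,144.60) → (236.62,142.45) → (192.56,107.08) → (169.51,77.05).

Shape 3 is a quadratic bezier drawn with `<path>`. Its stroke #ff0000 means cut at S745, F660. After flipping Y the toolpath is (87.00,67.20) → (88.26,93.90) → (95.54,134.56) → (108.86,189.18).

Shape 4 is a closed polygon drawn with `<path>`. Its stroke #ff0000 means cut at S745, F660. After flipping Y the toolpath is (301.03,83.13) → (126.45,56.25) → (148.87,121.63) → (140.20,244.83) → (301.03,83.13), returning to the start.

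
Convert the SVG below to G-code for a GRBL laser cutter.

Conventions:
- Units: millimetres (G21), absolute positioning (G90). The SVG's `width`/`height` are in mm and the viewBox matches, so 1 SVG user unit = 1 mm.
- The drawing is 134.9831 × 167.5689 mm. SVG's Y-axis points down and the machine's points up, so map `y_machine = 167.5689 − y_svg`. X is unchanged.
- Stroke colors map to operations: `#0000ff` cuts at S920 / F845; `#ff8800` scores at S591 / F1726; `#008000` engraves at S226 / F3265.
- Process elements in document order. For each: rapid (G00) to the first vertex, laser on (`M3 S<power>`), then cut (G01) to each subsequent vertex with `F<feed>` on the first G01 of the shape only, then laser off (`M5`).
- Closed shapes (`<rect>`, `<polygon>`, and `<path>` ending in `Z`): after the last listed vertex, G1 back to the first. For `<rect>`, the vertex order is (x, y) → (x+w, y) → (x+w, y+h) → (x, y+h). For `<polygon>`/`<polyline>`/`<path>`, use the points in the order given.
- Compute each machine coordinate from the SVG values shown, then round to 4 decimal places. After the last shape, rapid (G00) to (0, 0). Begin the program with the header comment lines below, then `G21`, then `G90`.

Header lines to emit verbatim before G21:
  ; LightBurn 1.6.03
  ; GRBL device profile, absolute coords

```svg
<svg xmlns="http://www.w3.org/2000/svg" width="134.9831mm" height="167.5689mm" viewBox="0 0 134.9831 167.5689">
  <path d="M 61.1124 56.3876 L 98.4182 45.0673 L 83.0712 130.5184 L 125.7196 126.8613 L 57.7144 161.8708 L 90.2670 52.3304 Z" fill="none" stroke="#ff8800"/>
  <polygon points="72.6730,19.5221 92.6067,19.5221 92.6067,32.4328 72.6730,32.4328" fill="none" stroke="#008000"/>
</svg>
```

; LightBurn 1.6.03
; GRBL device profile, absolute coords
G21
G90
G00 X61.1124 Y111.1813
M3 S591
G01 X98.4182 Y122.5016 F1726
G01 X83.0712 Y37.0505
G01 X125.7196 Y40.7076
G01 X57.7144 Y5.6981
G01 X90.2670 Y115.2385
G01 X61.1124 Y111.1813
M5
G00 X72.6730 Y148.0468
M3 S226
G01 X92.6067 Y148.0468 F3265
G01 X92.6067 Y135.1361
G01 X72.6730 Y135.1361
G01 X72.6730 Y148.0468
M5
G00 X0.0000 Y0.0000

1 u = 1 mm; y_m = 167.5689 − y.

[1] `<path>` closed polygon, #ff8800→score S591 F1726: (61.1124,111.1813) → (98.4182,122.5016) → (83.0712,37.0505) → (125.7196,40.7076) → (57.7144,5.6981) → (90.2670,115.2385) → (61.1124,111.1813) (closed)

[2] `<polygon>` rectangle, #008000→engrave S226 F3265: (72.6730,148.0468) → (92.6067,148.0468) → (92.6067,135.1361) → (72.6730,135.1361) → (72.6730,148.0468) (closed)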